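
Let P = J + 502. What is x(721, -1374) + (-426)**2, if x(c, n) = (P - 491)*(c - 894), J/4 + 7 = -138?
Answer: 279913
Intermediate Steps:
J = -580 (J = -28 + 4*(-138) = -28 - 552 = -580)
P = -78 (P = -580 + 502 = -78)
x(c, n) = 508686 - 569*c (x(c, n) = (-78 - 491)*(c - 894) = -569*(-894 + c) = 508686 - 569*c)
x(721, -1374) + (-426)**2 = (508686 - 569*721) + (-426)**2 = (508686 - 410249) + 181476 = 98437 + 181476 = 279913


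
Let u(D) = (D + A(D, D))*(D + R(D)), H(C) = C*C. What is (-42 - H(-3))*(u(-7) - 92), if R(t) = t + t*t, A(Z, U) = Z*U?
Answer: -70278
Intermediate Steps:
H(C) = C²
A(Z, U) = U*Z
R(t) = t + t²
u(D) = (D + D²)*(D + D*(1 + D)) (u(D) = (D + D*D)*(D + D*(1 + D)) = (D + D²)*(D + D*(1 + D)))
(-42 - H(-3))*(u(-7) - 92) = (-42 - 1*(-3)²)*((-7)²*(2 + (-7)² + 3*(-7)) - 92) = (-42 - 1*9)*(49*(2 + 49 - 21) - 92) = (-42 - 9)*(49*30 - 92) = -51*(1470 - 92) = -51*1378 = -70278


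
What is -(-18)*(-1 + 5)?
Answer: 72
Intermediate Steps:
-(-18)*(-1 + 5) = -(-18)*4 = -6*(-12) = 72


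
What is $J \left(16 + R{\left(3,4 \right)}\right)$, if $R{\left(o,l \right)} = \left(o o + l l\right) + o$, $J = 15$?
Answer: $660$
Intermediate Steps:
$R{\left(o,l \right)} = o + l^{2} + o^{2}$ ($R{\left(o,l \right)} = \left(o^{2} + l^{2}\right) + o = \left(l^{2} + o^{2}\right) + o = o + l^{2} + o^{2}$)
$J \left(16 + R{\left(3,4 \right)}\right) = 15 \left(16 + \left(3 + 4^{2} + 3^{2}\right)\right) = 15 \left(16 + \left(3 + 16 + 9\right)\right) = 15 \left(16 + 28\right) = 15 \cdot 44 = 660$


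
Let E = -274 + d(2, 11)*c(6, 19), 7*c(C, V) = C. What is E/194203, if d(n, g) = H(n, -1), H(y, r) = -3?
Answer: -1936/1359421 ≈ -0.0014241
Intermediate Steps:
c(C, V) = C/7
d(n, g) = -3
E = -1936/7 (E = -274 - 3*6/7 = -274 - 18/7 = -1936/7 ≈ -276.57)
E/194203 = -1936/7/194203 = -1936/7*1/194203 = -1936/1359421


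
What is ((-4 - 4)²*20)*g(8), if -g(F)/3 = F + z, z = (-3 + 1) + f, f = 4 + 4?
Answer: -53760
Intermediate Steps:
f = 8
z = 6 (z = (-3 + 1) + 8 = -2 + 8 = 6)
g(F) = -18 - 3*F (g(F) = -3*(F + 6) = -3*(6 + F) = -18 - 3*F)
((-4 - 4)²*20)*g(8) = ((-4 - 4)²*20)*(-18 - 3*8) = ((-8)²*20)*(-18 - 24) = (64*20)*(-42) = 1280*(-42) = -53760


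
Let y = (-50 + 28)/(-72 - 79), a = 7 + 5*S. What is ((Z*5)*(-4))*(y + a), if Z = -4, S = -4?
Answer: -155280/151 ≈ -1028.3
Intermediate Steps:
a = -13 (a = 7 + 5*(-4) = 7 - 20 = -13)
y = 22/151 (y = -22/(-151) = -22*(-1/151) = 22/151 ≈ 0.14570)
((Z*5)*(-4))*(y + a) = (-4*5*(-4))*(22/151 - 13) = -20*(-4)*(-1941/151) = 80*(-1941/151) = -155280/151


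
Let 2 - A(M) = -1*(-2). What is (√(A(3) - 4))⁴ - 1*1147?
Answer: -1131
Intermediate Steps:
A(M) = 0 (A(M) = 2 - (-1)*(-2) = 2 - 1*2 = 2 - 2 = 0)
(√(A(3) - 4))⁴ - 1*1147 = (√(0 - 4))⁴ - 1*1147 = (√(-4))⁴ - 1147 = (2*I)⁴ - 1147 = 16 - 1147 = -1131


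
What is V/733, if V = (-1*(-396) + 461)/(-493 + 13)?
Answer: -857/351840 ≈ -0.0024358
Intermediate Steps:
V = -857/480 (V = (396 + 461)/(-480) = 857*(-1/480) = -857/480 ≈ -1.7854)
V/733 = -857/480/733 = -857/480*1/733 = -857/351840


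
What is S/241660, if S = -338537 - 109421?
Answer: -223979/120830 ≈ -1.8537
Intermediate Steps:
S = -447958
S/241660 = -447958/241660 = -447958*1/241660 = -223979/120830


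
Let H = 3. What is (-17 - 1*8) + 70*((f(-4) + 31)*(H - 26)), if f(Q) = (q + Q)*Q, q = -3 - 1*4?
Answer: -120775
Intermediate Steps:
q = -7 (q = -3 - 4 = -7)
f(Q) = Q*(-7 + Q) (f(Q) = (-7 + Q)*Q = Q*(-7 + Q))
(-17 - 1*8) + 70*((f(-4) + 31)*(H - 26)) = (-17 - 1*8) + 70*((-4*(-7 - 4) + 31)*(3 - 26)) = (-17 - 8) + 70*((-4*(-11) + 31)*(-23)) = -25 + 70*((44 + 31)*(-23)) = -25 + 70*(75*(-23)) = -25 + 70*(-1725) = -25 - 120750 = -120775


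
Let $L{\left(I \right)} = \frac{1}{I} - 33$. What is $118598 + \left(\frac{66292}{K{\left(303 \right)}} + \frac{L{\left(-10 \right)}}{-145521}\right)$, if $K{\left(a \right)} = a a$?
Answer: $\frac{195616695782399}{1649399690} \approx 1.186 \cdot 10^{5}$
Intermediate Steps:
$L{\left(I \right)} = -33 + \frac{1}{I}$ ($L{\left(I \right)} = \frac{1}{I} - 33 = -33 + \frac{1}{I}$)
$K{\left(a \right)} = a^{2}$
$118598 + \left(\frac{66292}{K{\left(303 \right)}} + \frac{L{\left(-10 \right)}}{-145521}\right) = 118598 + \left(\frac{66292}{303^{2}} + \frac{-33 + \frac{1}{-10}}{-145521}\right) = 118598 + \left(\frac{66292}{91809} + \left(-33 - \frac{1}{10}\right) \left(- \frac{1}{145521}\right)\right) = 118598 + \left(66292 \cdot \frac{1}{91809} - - \frac{331}{1455210}\right) = 118598 + \left(\frac{66292}{91809} + \frac{331}{1455210}\right) = 118598 + \frac{1191347779}{1649399690} = \frac{195616695782399}{1649399690}$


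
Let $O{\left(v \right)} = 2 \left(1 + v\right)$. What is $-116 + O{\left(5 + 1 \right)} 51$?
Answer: $598$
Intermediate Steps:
$O{\left(v \right)} = 2 + 2 v$
$-116 + O{\left(5 + 1 \right)} 51 = -116 + \left(2 + 2 \left(5 + 1\right)\right) 51 = -116 + \left(2 + 2 \cdot 6\right) 51 = -116 + \left(2 + 12\right) 51 = -116 + 14 \cdot 51 = -116 + 714 = 598$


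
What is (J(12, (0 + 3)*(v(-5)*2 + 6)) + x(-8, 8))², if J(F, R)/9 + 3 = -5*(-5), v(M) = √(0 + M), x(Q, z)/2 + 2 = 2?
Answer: 39204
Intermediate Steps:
x(Q, z) = 0 (x(Q, z) = -4 + 2*2 = -4 + 4 = 0)
v(M) = √M
J(F, R) = 198 (J(F, R) = -27 + 9*(-5*(-5)) = -27 + 9*25 = -27 + 225 = 198)
(J(12, (0 + 3)*(v(-5)*2 + 6)) + x(-8, 8))² = (198 + 0)² = 198² = 39204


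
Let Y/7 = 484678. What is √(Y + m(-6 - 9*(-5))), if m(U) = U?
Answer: √3392785 ≈ 1842.0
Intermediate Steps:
Y = 3392746 (Y = 7*484678 = 3392746)
√(Y + m(-6 - 9*(-5))) = √(3392746 + (-6 - 9*(-5))) = √(3392746 + (-6 + 45)) = √(3392746 + 39) = √3392785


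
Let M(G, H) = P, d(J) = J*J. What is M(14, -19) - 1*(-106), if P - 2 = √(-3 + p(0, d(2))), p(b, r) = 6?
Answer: 108 + √3 ≈ 109.73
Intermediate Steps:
d(J) = J²
P = 2 + √3 (P = 2 + √(-3 + 6) = 2 + √3 ≈ 3.7321)
M(G, H) = 2 + √3
M(14, -19) - 1*(-106) = (2 + √3) - 1*(-106) = (2 + √3) + 106 = 108 + √3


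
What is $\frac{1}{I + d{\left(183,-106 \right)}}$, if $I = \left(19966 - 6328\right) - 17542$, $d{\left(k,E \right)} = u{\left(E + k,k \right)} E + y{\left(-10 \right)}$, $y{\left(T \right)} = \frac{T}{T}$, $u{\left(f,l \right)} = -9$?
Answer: $- \frac{1}{2949} \approx -0.0003391$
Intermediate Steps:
$y{\left(T \right)} = 1$
$d{\left(k,E \right)} = 1 - 9 E$ ($d{\left(k,E \right)} = - 9 E + 1 = 1 - 9 E$)
$I = -3904$ ($I = 13638 - 17542 = -3904$)
$\frac{1}{I + d{\left(183,-106 \right)}} = \frac{1}{-3904 + \left(1 - -954\right)} = \frac{1}{-3904 + \left(1 + 954\right)} = \frac{1}{-3904 + 955} = \frac{1}{-2949} = - \frac{1}{2949}$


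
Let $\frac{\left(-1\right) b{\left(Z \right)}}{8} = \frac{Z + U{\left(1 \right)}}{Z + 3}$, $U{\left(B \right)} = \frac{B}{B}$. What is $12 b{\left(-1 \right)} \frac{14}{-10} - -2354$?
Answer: $2354$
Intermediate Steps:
$U{\left(B \right)} = 1$
$b{\left(Z \right)} = - \frac{8 \left(1 + Z\right)}{3 + Z}$ ($b{\left(Z \right)} = - 8 \frac{Z + 1}{Z + 3} = - 8 \frac{1 + Z}{3 + Z} = - \frac{8 \left(1 + Z\right)}{3 + Z}$)
$12 b{\left(-1 \right)} \frac{14}{-10} - -2354 = 12 \frac{8 \left(-1 - -1\right)}{3 - 1} \frac{14}{-10} - -2354 = 12 \frac{8 \left(-1 + 1\right)}{2} \cdot 14 \left(- \frac{1}{10}\right) + 2354 = 12 \cdot 8 \cdot \frac{1}{2} \cdot 0 \left(- \frac{7}{5}\right) + 2354 = 12 \cdot 0 \left(- \frac{7}{5}\right) + 2354 = 0 \left(- \frac{7}{5}\right) + 2354 = 0 + 2354 = 2354$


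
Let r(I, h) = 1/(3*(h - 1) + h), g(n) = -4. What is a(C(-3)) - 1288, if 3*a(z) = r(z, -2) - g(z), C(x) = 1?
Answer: -42461/33 ≈ -1286.7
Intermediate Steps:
r(I, h) = 1/(-3 + 4*h) (r(I, h) = 1/(3*(-1 + h) + h) = 1/((-3 + 3*h) + h) = 1/(-3 + 4*h))
a(z) = 43/33 (a(z) = (1/(-3 + 4*(-2)) - 1*(-4))/3 = (1/(-3 - 8) + 4)/3 = (1/(-11) + 4)/3 = (-1/11 + 4)/3 = (⅓)*(43/11) = 43/33)
a(C(-3)) - 1288 = 43/33 - 1288 = -42461/33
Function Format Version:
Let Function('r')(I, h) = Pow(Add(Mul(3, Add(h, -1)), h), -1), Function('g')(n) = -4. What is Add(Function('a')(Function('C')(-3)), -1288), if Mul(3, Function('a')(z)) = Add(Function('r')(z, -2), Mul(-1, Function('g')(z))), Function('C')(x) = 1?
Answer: Rational(-42461, 33) ≈ -1286.7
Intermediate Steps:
Function('r')(I, h) = Pow(Add(-3, Mul(4, h)), -1) (Function('r')(I, h) = Pow(Add(Mul(3, Add(-1, h)), h), -1) = Pow(Add(Add(-3, Mul(3, h)), h), -1) = Pow(Add(-3, Mul(4, h)), -1))
Function('a')(z) = Rational(43, 33) (Function('a')(z) = Mul(Rational(1, 3), Add(Pow(Add(-3, Mul(4, -2)), -1), Mul(-1, -4))) = Mul(Rational(1, 3), Add(Pow(Add(-3, -8), -1), 4)) = Mul(Rational(1, 3), Add(Pow(-11, -1), 4)) = Mul(Rational(1, 3), Add(Rational(-1, 11), 4)) = Mul(Rational(1, 3), Rational(43, 11)) = Rational(43, 33))
Add(Function('a')(Function('C')(-3)), -1288) = Add(Rational(43, 33), -1288) = Rational(-42461, 33)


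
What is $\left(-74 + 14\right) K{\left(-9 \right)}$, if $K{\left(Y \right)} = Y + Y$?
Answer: $1080$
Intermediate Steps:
$K{\left(Y \right)} = 2 Y$
$\left(-74 + 14\right) K{\left(-9 \right)} = \left(-74 + 14\right) 2 \left(-9\right) = \left(-60\right) \left(-18\right) = 1080$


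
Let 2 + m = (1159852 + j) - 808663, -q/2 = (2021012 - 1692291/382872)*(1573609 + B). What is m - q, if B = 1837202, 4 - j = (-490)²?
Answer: 879747321009146993/63812 ≈ 1.3787e+13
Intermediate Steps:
j = -240096 (j = 4 - 1*(-490)² = 4 - 1*240100 = 4 - 240100 = -240096)
q = -879747313920208101/63812 (q = -2*(2021012 - 1692291/382872)*(1573609 + 1837202) = -2*(2021012 - 1692291*1/382872)*3410811 = -2*(2021012 - 564097/127624)*3410811 = -257929071391*3410811/63812 = -2*879747313920208101/127624 = -879747313920208101/63812 ≈ -1.3787e+13)
m = 111091 (m = -2 + ((1159852 - 240096) - 808663) = -2 + (919756 - 808663) = -2 + 111093 = 111091)
m - q = 111091 - 1*(-879747313920208101/63812) = 111091 + 879747313920208101/63812 = 879747321009146993/63812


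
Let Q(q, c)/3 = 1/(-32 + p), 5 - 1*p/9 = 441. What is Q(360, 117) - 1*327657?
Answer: -1296211095/3956 ≈ -3.2766e+5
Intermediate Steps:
p = -3924 (p = 45 - 9*441 = 45 - 3969 = -3924)
Q(q, c) = -3/3956 (Q(q, c) = 3/(-32 - 3924) = 3/(-3956) = 3*(-1/3956) = -3/3956)
Q(360, 117) - 1*327657 = -3/3956 - 1*327657 = -3/3956 - 327657 = -1296211095/3956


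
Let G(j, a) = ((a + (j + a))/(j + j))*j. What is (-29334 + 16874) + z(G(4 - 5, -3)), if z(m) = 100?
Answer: -12360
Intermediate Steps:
G(j, a) = a + j/2 (G(j, a) = ((a + (a + j))/((2*j)))*j = ((j + 2*a)*(1/(2*j)))*j = ((j + 2*a)/(2*j))*j = a + j/2)
(-29334 + 16874) + z(G(4 - 5, -3)) = (-29334 + 16874) + 100 = -12460 + 100 = -12360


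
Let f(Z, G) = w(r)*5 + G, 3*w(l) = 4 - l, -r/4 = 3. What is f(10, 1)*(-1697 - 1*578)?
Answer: -188825/3 ≈ -62942.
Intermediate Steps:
r = -12 (r = -4*3 = -12)
w(l) = 4/3 - l/3 (w(l) = (4 - l)/3 = 4/3 - l/3)
f(Z, G) = 80/3 + G (f(Z, G) = (4/3 - ⅓*(-12))*5 + G = (4/3 + 4)*5 + G = (16/3)*5 + G = 80/3 + G)
f(10, 1)*(-1697 - 1*578) = (80/3 + 1)*(-1697 - 1*578) = 83*(-1697 - 578)/3 = (83/3)*(-2275) = -188825/3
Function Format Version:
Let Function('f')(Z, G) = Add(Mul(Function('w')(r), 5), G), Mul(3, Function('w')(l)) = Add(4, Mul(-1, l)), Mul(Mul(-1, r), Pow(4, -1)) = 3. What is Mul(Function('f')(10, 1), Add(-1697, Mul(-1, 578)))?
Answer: Rational(-188825, 3) ≈ -62942.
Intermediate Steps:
r = -12 (r = Mul(-4, 3) = -12)
Function('w')(l) = Add(Rational(4, 3), Mul(Rational(-1, 3), l)) (Function('w')(l) = Mul(Rational(1, 3), Add(4, Mul(-1, l))) = Add(Rational(4, 3), Mul(Rational(-1, 3), l)))
Function('f')(Z, G) = Add(Rational(80, 3), G) (Function('f')(Z, G) = Add(Mul(Add(Rational(4, 3), Mul(Rational(-1, 3), -12)), 5), G) = Add(Mul(Add(Rational(4, 3), 4), 5), G) = Add(Mul(Rational(16, 3), 5), G) = Add(Rational(80, 3), G))
Mul(Function('f')(10, 1), Add(-1697, Mul(-1, 578))) = Mul(Add(Rational(80, 3), 1), Add(-1697, Mul(-1, 578))) = Mul(Rational(83, 3), Add(-1697, -578)) = Mul(Rational(83, 3), -2275) = Rational(-188825, 3)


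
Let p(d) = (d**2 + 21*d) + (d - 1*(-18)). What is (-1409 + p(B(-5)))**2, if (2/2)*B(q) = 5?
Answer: 1577536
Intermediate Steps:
B(q) = 5
p(d) = 18 + d**2 + 22*d (p(d) = (d**2 + 21*d) + (d + 18) = (d**2 + 21*d) + (18 + d) = 18 + d**2 + 22*d)
(-1409 + p(B(-5)))**2 = (-1409 + (18 + 5**2 + 22*5))**2 = (-1409 + (18 + 25 + 110))**2 = (-1409 + 153)**2 = (-1256)**2 = 1577536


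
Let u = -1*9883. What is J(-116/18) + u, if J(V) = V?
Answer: -89005/9 ≈ -9889.4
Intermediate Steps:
u = -9883
J(-116/18) + u = -116/18 - 9883 = -116*1/18 - 9883 = -58/9 - 9883 = -89005/9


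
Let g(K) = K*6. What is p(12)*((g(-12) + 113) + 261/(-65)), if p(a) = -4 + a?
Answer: 19232/65 ≈ 295.88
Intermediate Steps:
g(K) = 6*K
p(12)*((g(-12) + 113) + 261/(-65)) = (-4 + 12)*((6*(-12) + 113) + 261/(-65)) = 8*((-72 + 113) + 261*(-1/65)) = 8*(41 - 261/65) = 8*(2404/65) = 19232/65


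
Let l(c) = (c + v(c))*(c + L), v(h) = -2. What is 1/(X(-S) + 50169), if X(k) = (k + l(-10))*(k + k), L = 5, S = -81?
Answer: 1/73011 ≈ 1.3697e-5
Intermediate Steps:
l(c) = (-2 + c)*(5 + c) (l(c) = (c - 2)*(c + 5) = (-2 + c)*(5 + c))
X(k) = 2*k*(60 + k) (X(k) = (k + (-10 + (-10)² + 3*(-10)))*(k + k) = (k + (-10 + 100 - 30))*(2*k) = (k + 60)*(2*k) = (60 + k)*(2*k) = 2*k*(60 + k))
1/(X(-S) + 50169) = 1/(2*(-1*(-81))*(60 - 1*(-81)) + 50169) = 1/(2*81*(60 + 81) + 50169) = 1/(2*81*141 + 50169) = 1/(22842 + 50169) = 1/73011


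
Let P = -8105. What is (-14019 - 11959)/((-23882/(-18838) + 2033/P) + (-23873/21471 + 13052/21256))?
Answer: -226275404824491650340/4521417795867577 ≈ -50045.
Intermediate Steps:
(-14019 - 11959)/((-23882/(-18838) + 2033/P) + (-23873/21471 + 13052/21256)) = (-14019 - 11959)/((-23882/(-18838) + 2033/(-8105)) + (-23873/21471 + 13052/21256)) = -25978/((-23882*(-1/18838) + 2033*(-1/8105)) + (-23873*1/21471 + 13052*(1/21256))) = -25978/((11941/9419 - 2033/8105) + (-23873/21471 + 3263/5314)) = -25978/(77632978/76340995 - 56801249/114096894) = -25978/4521417795867577/8710270414369530 = -25978*8710270414369530/4521417795867577 = -226275404824491650340/4521417795867577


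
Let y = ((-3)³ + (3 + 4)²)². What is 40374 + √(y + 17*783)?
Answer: 40374 + √13795 ≈ 40491.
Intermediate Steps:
y = 484 (y = (-27 + 7²)² = (-27 + 49)² = 22² = 484)
40374 + √(y + 17*783) = 40374 + √(484 + 17*783) = 40374 + √(484 + 13311) = 40374 + √13795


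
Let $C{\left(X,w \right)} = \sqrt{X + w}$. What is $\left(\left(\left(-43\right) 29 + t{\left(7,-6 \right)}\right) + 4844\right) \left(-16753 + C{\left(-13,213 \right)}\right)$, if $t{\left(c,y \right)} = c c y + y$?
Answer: $-55234641 + 32970 \sqrt{2} \approx -5.5188 \cdot 10^{7}$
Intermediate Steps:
$t{\left(c,y \right)} = y + y c^{2}$ ($t{\left(c,y \right)} = c^{2} y + y = y c^{2} + y = y + y c^{2}$)
$\left(\left(\left(-43\right) 29 + t{\left(7,-6 \right)}\right) + 4844\right) \left(-16753 + C{\left(-13,213 \right)}\right) = \left(\left(\left(-43\right) 29 - 6 \left(1 + 7^{2}\right)\right) + 4844\right) \left(-16753 + \sqrt{-13 + 213}\right) = \left(\left(-1247 - 6 \left(1 + 49\right)\right) + 4844\right) \left(-16753 + \sqrt{200}\right) = \left(\left(-1247 - 300\right) + 4844\right) \left(-16753 + 10 \sqrt{2}\right) = \left(-1547 + 4844\right) \left(-16753 + 10 \sqrt{2}\right) = 3297 \left(-16753 + 10 \sqrt{2}\right) = -55234641 + 32970 \sqrt{2}$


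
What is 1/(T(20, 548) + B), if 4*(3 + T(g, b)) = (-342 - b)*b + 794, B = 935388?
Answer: 2/1627307 ≈ 1.2290e-6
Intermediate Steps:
T(g, b) = 391/2 + b*(-342 - b)/4 (T(g, b) = -3 + ((-342 - b)*b + 794)/4 = -3 + (b*(-342 - b) + 794)/4 = -3 + (794 + b*(-342 - b))/4 = -3 + (397/2 + b*(-342 - b)/4) = 391/2 + b*(-342 - b)/4)
1/(T(20, 548) + B) = 1/((391/2 - 171/2*548 - ¼*548²) + 935388) = 1/((391/2 - 46854 - ¼*300304) + 935388) = 1/((391/2 - 46854 - 75076) + 935388) = 1/(-243469/2 + 935388) = 1/(1627307/2) = 2/1627307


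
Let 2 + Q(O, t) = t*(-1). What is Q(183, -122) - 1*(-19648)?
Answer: 19768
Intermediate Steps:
Q(O, t) = -2 - t (Q(O, t) = -2 + t*(-1) = -2 - t)
Q(183, -122) - 1*(-19648) = (-2 - 1*(-122)) - 1*(-19648) = (-2 + 122) + 19648 = 120 + 19648 = 19768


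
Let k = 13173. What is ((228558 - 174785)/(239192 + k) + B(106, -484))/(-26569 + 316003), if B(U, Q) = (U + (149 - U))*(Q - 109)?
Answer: -11149080266/36521505705 ≈ -0.30527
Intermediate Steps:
B(U, Q) = -16241 + 149*Q (B(U, Q) = 149*(-109 + Q) = -16241 + 149*Q)
((228558 - 174785)/(239192 + k) + B(106, -484))/(-26569 + 316003) = ((228558 - 174785)/(239192 + 13173) + (-16241 + 149*(-484)))/(-26569 + 316003) = (53773/252365 + (-16241 - 72116))/289434 = (53773*(1/252365) - 88357)*(1/289434) = (53773/252365 - 88357)*(1/289434) = -22298160532/252365*1/289434 = -11149080266/36521505705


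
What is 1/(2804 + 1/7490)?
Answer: 7490/21001961 ≈ 0.00035663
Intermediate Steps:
1/(2804 + 1/7490) = 1/(21001961/7490) = 7490/21001961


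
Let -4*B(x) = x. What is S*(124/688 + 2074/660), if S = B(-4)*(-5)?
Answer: -94297/5676 ≈ -16.613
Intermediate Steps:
B(x) = -x/4
S = -5 (S = -1/4*(-4)*(-5) = 1*(-5) = -5)
S*(124/688 + 2074/660) = -5*(124/688 + 2074/660) = -5*(124*(1/688) + 2074*(1/660)) = -5*(31/172 + 1037/330) = -5*94297/28380 = -94297/5676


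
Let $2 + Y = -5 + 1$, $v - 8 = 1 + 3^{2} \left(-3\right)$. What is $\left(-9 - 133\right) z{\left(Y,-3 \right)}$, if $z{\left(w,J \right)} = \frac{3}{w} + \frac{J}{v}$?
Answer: $\frac{142}{3} \approx 47.333$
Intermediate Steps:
$v = -18$ ($v = 8 + \left(1 + 3^{2} \left(-3\right)\right) = 8 + \left(1 + 9 \left(-3\right)\right) = 8 + \left(1 - 27\right) = 8 - 26 = -18$)
$Y = -6$ ($Y = -2 + \left(-5 + 1\right) = -2 - 4 = -6$)
$z{\left(w,J \right)} = \frac{3}{w} - \frac{J}{18}$ ($z{\left(w,J \right)} = \frac{3}{w} + \frac{J}{-18} = \frac{3}{w} + J \left(- \frac{1}{18}\right) = \frac{3}{w} - \frac{J}{18}$)
$\left(-9 - 133\right) z{\left(Y,-3 \right)} = \left(-9 - 133\right) \left(\frac{3}{-6} - - \frac{1}{6}\right) = - 142 \left(3 \left(- \frac{1}{6}\right) + \frac{1}{6}\right) = - 142 \left(- \frac{1}{2} + \frac{1}{6}\right) = \left(-142\right) \left(- \frac{1}{3}\right) = \frac{142}{3}$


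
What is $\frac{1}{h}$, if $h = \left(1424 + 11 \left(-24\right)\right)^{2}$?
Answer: $\frac{1}{1345600} \approx 7.4316 \cdot 10^{-7}$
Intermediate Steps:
$h = 1345600$ ($h = \left(1424 - 264\right)^{2} = 1160^{2} = 1345600$)
$\frac{1}{h} = \frac{1}{1345600}$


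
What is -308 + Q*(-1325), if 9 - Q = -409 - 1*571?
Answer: -1310733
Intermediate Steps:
Q = 989 (Q = 9 - (-409 - 1*571) = 9 - (-409 - 571) = 9 - 1*(-980) = 9 + 980 = 989)
-308 + Q*(-1325) = -308 + 989*(-1325) = -308 - 1310425 = -1310733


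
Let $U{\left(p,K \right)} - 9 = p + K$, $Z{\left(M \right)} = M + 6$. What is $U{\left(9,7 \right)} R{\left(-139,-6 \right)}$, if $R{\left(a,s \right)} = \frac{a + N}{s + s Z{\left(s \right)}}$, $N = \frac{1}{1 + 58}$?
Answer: $\frac{102500}{177} \approx 579.1$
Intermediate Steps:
$Z{\left(M \right)} = 6 + M$
$N = \frac{1}{59} \approx 0.016949$
$R{\left(a,s \right)} = \frac{\frac{1}{59} + a}{s + s \left(6 + s\right)}$ ($R{\left(a,s \right)} = \frac{a + \frac{1}{59}}{s + s \left(6 + s\right)} = \frac{\frac{1}{59} + a}{s + s \left(6 + s\right)}$)
$U{\left(p,K \right)} = 9 + K + p$ ($U{\left(p,K \right)} = 9 + \left(p + K\right) = 9 + \left(K + p\right) = 9 + K + p$)
$U{\left(9,7 \right)} R{\left(-139,-6 \right)} = \left(9 + 7 + 9\right) \frac{\frac{1}{59} - 139}{\left(-6\right) \left(7 - 6\right)} = 25 \left(\left(- \frac{1}{6}\right) 1^{-1} \left(- \frac{8200}{59}\right)\right) = 25 \left(\left(- \frac{1}{6}\right) 1 \left(- \frac{8200}{59}\right)\right) = 25 \cdot \frac{4100}{177} = \frac{102500}{177}$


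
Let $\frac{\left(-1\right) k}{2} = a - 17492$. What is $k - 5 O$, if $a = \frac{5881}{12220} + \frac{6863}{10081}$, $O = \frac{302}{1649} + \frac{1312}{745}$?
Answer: $\frac{31133126514108267}{890231234230} \approx 34972.0$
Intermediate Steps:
$O = \frac{2388478}{1228505}$ ($O = 302 \cdot \frac{1}{1649} + 1312 \cdot \frac{1}{745} = \frac{302}{1649} + \frac{1312}{745} = \frac{2388478}{1228505} \approx 1.9442$)
$a = \frac{143152221}{123189820}$ ($a = 5881 \cdot \frac{1}{12220} + 6863 \cdot \frac{1}{10081} = \frac{5881}{12220} + \frac{6863}{10081} = \frac{143152221}{123189820} \approx 1.162$)
$k = \frac{2154693179219}{61594910}$ ($k = - 2 \left(\frac{143152221}{123189820} - 17492\right) = \left(-2\right) \left(- \frac{2154693179219}{123189820}\right) = \frac{2154693179219}{61594910} \approx 34982.0$)
$k - 5 O = \frac{2154693179219}{61594910} - 5 \cdot \frac{2388478}{1228505} = \frac{2154693179219}{61594910} - \frac{2388478}{245701} = \frac{31133126514108267}{890231234230}$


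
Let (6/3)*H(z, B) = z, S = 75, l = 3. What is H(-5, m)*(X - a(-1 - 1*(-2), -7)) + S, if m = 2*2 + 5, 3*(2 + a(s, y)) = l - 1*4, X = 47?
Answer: -145/3 ≈ -48.333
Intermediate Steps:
a(s, y) = -7/3 (a(s, y) = -2 + (3 - 1*4)/3 = -2 + (3 - 4)/3 = -2 + (⅓)*(-1) = -2 - ⅓ = -7/3)
m = 9 (m = 4 + 5 = 9)
H(z, B) = z/2
H(-5, m)*(X - a(-1 - 1*(-2), -7)) + S = ((½)*(-5))*(47 - 1*(-7/3)) + 75 = -5*(47 + 7/3)/2 + 75 = -5/2*148/3 + 75 = -370/3 + 75 = -145/3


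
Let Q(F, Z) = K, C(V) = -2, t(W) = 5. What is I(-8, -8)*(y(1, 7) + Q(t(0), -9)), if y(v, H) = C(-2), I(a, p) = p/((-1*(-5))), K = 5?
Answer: -24/5 ≈ -4.8000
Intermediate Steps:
Q(F, Z) = 5
I(a, p) = p/5
y(v, H) = -2
I(-8, -8)*(y(1, 7) + Q(t(0), -9)) = ((⅕)*(-8))*(-2 + 5) = -8/5*3 = -24/5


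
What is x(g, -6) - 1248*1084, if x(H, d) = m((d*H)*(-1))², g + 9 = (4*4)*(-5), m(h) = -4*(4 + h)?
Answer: 3141568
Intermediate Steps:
m(h) = -16 - 4*h
g = -89 (g = -9 + (4*4)*(-5) = -9 + 16*(-5) = -9 - 80 = -89)
x(H, d) = (-16 + 4*H*d)² (x(H, d) = (-16 - 4*d*H*(-1))² = (-16 - 4*H*d*(-1))² = (-16 - (-4)*H*d)² = (-16 + 4*H*d)²)
x(g, -6) - 1248*1084 = 16*(4 - 1*(-89)*(-6))² - 1248*1084 = 16*(4 - 534)² - 1352832 = 16*(-530)² - 1352832 = 16*280900 - 1352832 = 4494400 - 1352832 = 3141568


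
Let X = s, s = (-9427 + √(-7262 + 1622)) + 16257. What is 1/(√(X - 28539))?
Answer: (-21709 + 2*I*√1410)^(-½) ≈ 1.174e-5 - 0.006787*I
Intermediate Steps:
s = 6830 + 2*I*√1410 (s = (-9427 + √(-5640)) + 16257 = (-9427 + 2*I*√1410) + 16257 = 6830 + 2*I*√1410 ≈ 6830.0 + 75.1*I)
X = 6830 + 2*I*√1410 ≈ 6830.0 + 75.1*I
1/(√(X - 28539)) = 1/(√((6830 + 2*I*√1410) - 28539)) = 1/(√(-21709 + 2*I*√1410)) = (-21709 + 2*I*√1410)^(-½)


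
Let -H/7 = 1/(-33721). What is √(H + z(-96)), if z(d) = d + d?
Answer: 5*I*√8732963417/33721 ≈ 13.856*I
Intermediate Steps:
z(d) = 2*d
H = 7/33721 (H = -7/(-33721) = -7*(-1/33721) = 7/33721 ≈ 0.00020759)
√(H + z(-96)) = √(7/33721 + 2*(-96)) = √(7/33721 - 192) = √(-6474425/33721) = 5*I*√8732963417/33721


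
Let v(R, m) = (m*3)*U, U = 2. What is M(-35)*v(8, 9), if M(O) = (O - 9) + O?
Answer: -4266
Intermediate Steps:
M(O) = -9 + 2*O (M(O) = (-9 + O) + O = -9 + 2*O)
v(R, m) = 6*m (v(R, m) = (m*3)*2 = (3*m)*2 = 6*m)
M(-35)*v(8, 9) = (-9 + 2*(-35))*(6*9) = (-9 - 70)*54 = -79*54 = -4266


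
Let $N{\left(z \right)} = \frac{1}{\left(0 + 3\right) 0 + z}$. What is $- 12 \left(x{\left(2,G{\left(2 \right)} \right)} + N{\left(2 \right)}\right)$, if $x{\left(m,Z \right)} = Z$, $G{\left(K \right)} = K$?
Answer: $-30$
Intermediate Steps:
$N{\left(z \right)} = \frac{1}{z}$ ($N{\left(z \right)} = \frac{1}{3 \cdot 0 + z} = \frac{1}{0 + z} = \frac{1}{z}$)
$- 12 \left(x{\left(2,G{\left(2 \right)} \right)} + N{\left(2 \right)}\right) = - 12 \left(2 + \frac{1}{2}\right) = \left(-12\right) \frac{5}{2} = -30$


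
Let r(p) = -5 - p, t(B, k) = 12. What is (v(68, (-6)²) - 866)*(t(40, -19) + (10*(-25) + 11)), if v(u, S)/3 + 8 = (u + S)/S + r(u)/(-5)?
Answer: 2851801/15 ≈ 1.9012e+5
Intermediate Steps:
v(u, S) = -21 + 3*u/5 + 3*(S + u)/S (v(u, S) = -24 + 3*((u + S)/S + (-5 - u)/(-5)) = -24 + 3*((S + u)/S + (-5 - u)*(-⅕)) = -24 + 3*((S + u)/S + (1 + u/5)) = -24 + 3*(1 + u/5 + (S + u)/S) = -24 + (3 + 3*u/5 + 3*(S + u)/S) = -21 + 3*u/5 + 3*(S + u)/S)
(v(68, (-6)²) - 866)*(t(40, -19) + (10*(-25) + 11)) = ((-18 + (⅗)*68 + 3*68/(-6)²) - 866)*(12 + (10*(-25) + 11)) = ((-18 + 204/5 + 3*68/36) - 866)*(12 + (-250 + 11)) = ((-18 + 204/5 + 3*68*(1/36)) - 866)*(12 - 239) = ((-18 + 204/5 + 17/3) - 866)*(-227) = (427/15 - 866)*(-227) = -12563/15*(-227) = 2851801/15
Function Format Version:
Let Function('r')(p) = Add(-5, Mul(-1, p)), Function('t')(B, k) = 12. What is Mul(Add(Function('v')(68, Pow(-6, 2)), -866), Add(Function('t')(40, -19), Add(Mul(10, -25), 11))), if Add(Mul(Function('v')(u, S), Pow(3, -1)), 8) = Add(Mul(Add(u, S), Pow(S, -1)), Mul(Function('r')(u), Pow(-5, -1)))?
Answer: Rational(2851801, 15) ≈ 1.9012e+5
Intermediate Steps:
Function('v')(u, S) = Add(-21, Mul(Rational(3, 5), u), Mul(3, Pow(S, -1), Add(S, u))) (Function('v')(u, S) = Add(-24, Mul(3, Add(Mul(Add(u, S), Pow(S, -1)), Mul(Add(-5, Mul(-1, u)), Pow(-5, -1))))) = Add(-24, Mul(3, Add(Mul(Add(S, u), Pow(S, -1)), Mul(Add(-5, Mul(-1, u)), Rational(-1, 5))))) = Add(-24, Mul(3, Add(Mul(Pow(S, -1), Add(S, u)), Add(1, Mul(Rational(1, 5), u))))) = Add(-24, Mul(3, Add(1, Mul(Rational(1, 5), u), Mul(Pow(S, -1), Add(S, u))))) = Add(-24, Add(3, Mul(Rational(3, 5), u), Mul(3, Pow(S, -1), Add(S, u)))) = Add(-21, Mul(Rational(3, 5), u), Mul(3, Pow(S, -1), Add(S, u))))
Mul(Add(Function('v')(68, Pow(-6, 2)), -866), Add(Function('t')(40, -19), Add(Mul(10, -25), 11))) = Mul(Add(Add(-18, Mul(Rational(3, 5), 68), Mul(3, 68, Pow(Pow(-6, 2), -1))), -866), Add(12, Add(Mul(10, -25), 11))) = Mul(Add(Add(-18, Rational(204, 5), Mul(3, 68, Pow(36, -1))), -866), Add(12, Add(-250, 11))) = Mul(Add(Add(-18, Rational(204, 5), Mul(3, 68, Rational(1, 36))), -866), Add(12, -239)) = Mul(Add(Add(-18, Rational(204, 5), Rational(17, 3)), -866), -227) = Mul(Add(Rational(427, 15), -866), -227) = Mul(Rational(-12563, 15), -227) = Rational(2851801, 15)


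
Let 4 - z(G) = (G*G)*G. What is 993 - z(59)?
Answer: 206368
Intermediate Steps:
z(G) = 4 - G³ (z(G) = 4 - G*G*G = 4 - G²*G = 4 - G³)
993 - z(59) = 993 - (4 - 1*59³) = 993 - (4 - 1*205379) = 993 - (4 - 205379) = 993 - 1*(-205375) = 993 + 205375 = 206368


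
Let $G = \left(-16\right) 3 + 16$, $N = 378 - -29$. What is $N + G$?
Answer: $375$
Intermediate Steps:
$N = 407$ ($N = 378 + 29 = 407$)
$G = -32$ ($G = -48 + 16 = -32$)
$N + G = 407 - 32 = 375$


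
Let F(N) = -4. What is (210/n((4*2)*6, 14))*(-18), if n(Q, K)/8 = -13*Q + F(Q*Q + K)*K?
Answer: 189/272 ≈ 0.69485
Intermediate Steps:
n(Q, K) = -104*Q - 32*K (n(Q, K) = 8*(-13*Q - 4*K) = -104*Q - 32*K)
(210/n((4*2)*6, 14))*(-18) = (210/(-104*4*2*6 - 32*14))*(-18) = (210/(-832*6 - 448))*(-18) = (210/(-104*48 - 448))*(-18) = (210/(-4992 - 448))*(-18) = (210/(-5440))*(-18) = -1/5440*210*(-18) = -21/544*(-18) = 189/272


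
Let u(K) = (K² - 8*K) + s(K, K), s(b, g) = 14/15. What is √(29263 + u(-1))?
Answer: √6586410/15 ≈ 171.09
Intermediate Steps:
s(b, g) = 14/15 (s(b, g) = 14*(1/15) = 14/15)
u(K) = 14/15 + K² - 8*K (u(K) = (K² - 8*K) + 14/15 = 14/15 + K² - 8*K)
√(29263 + u(-1)) = √(29263 + (14/15 + (-1)² - 8*(-1))) = √(29263 + (14/15 + 1 + 8)) = √(29263 + 149/15) = √(439094/15) = √6586410/15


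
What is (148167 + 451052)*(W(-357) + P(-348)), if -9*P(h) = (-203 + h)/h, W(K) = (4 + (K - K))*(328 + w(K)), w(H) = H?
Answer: -7518400793/108 ≈ -6.9615e+7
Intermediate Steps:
W(K) = 1312 + 4*K (W(K) = (4 + (K - K))*(328 + K) = (4 + 0)*(328 + K) = 4*(328 + K) = 1312 + 4*K)
P(h) = -(-203 + h)/(9*h)
(148167 + 451052)*(W(-357) + P(-348)) = (148167 + 451052)*((1312 + 4*(-357)) + (1/9)*(203 - 1*(-348))/(-348)) = 599219*((1312 - 1428) + (1/9)*(-1/348)*(203 + 348)) = 599219*(-116 + (1/9)*(-1/348)*551) = 599219*(-116 - 19/108) = 599219*(-12547/108) = -7518400793/108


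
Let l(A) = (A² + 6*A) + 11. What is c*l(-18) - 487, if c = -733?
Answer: -166878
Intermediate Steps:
l(A) = 11 + A² + 6*A
c*l(-18) - 487 = -733*(11 + (-18)² + 6*(-18)) - 487 = -733*(11 + 324 - 108) - 487 = -733*227 - 487 = -166391 - 487 = -166878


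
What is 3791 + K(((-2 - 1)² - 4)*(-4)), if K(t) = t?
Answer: 3771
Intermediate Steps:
3791 + K(((-2 - 1)² - 4)*(-4)) = 3791 + ((-2 - 1)² - 4)*(-4) = 3791 + ((-3)² - 4)*(-4) = 3791 + (9 - 4)*(-4) = 3791 + 5*(-4) = 3791 - 20 = 3771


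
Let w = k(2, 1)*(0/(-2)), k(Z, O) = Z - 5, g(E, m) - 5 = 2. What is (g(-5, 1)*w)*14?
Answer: 0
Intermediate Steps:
g(E, m) = 7 (g(E, m) = 5 + 2 = 7)
k(Z, O) = -5 + Z
w = 0 (w = (-5 + 2)*(0/(-2)) = -0*(-1)/2 = -3*0 = 0)
(g(-5, 1)*w)*14 = (7*0)*14 = 0*14 = 0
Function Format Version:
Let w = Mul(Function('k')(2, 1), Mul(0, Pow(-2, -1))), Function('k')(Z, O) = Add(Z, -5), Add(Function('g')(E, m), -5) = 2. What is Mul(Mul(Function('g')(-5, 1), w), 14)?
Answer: 0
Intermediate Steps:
Function('g')(E, m) = 7 (Function('g')(E, m) = Add(5, 2) = 7)
Function('k')(Z, O) = Add(-5, Z)
w = 0 (w = Mul(Add(-5, 2), Mul(0, Pow(-2, -1))) = Mul(-3, Mul(0, Rational(-1, 2))) = Mul(-3, 0) = 0)
Mul(Mul(Function('g')(-5, 1), w), 14) = Mul(Mul(7, 0), 14) = Mul(0, 14) = 0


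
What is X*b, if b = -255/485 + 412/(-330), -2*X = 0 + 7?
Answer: 198779/32010 ≈ 6.2099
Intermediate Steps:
X = -7/2 (X = -(0 + 7)/2 = -½*7 = -7/2 ≈ -3.5000)
b = -28397/16005 (b = -255*1/485 + 412*(-1/330) = -51/97 - 206/165 = -28397/16005 ≈ -1.7743)
X*b = -7/2*(-28397/16005) = 198779/32010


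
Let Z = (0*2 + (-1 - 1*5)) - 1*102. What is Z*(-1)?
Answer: 108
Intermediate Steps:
Z = -108 (Z = (0 + (-1 - 5)) - 102 = (0 - 6) - 102 = -6 - 102 = -108)
Z*(-1) = -108*(-1) = 108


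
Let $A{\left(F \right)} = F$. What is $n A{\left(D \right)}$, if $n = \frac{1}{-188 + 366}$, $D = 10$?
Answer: $\frac{5}{89} \approx 0.05618$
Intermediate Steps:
$n = \frac{1}{178} \approx 0.005618$
$n A{\left(D \right)} = \frac{1}{178} \cdot 10 = \frac{5}{89}$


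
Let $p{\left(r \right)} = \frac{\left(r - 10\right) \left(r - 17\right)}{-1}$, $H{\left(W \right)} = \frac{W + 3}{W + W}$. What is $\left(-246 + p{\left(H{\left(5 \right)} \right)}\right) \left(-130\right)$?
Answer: $\frac{256776}{5} \approx 51355.0$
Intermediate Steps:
$H{\left(W \right)} = \frac{3 + W}{2 W}$
$p{\left(r \right)} = - \left(-17 + r\right) \left(-10 + r\right)$ ($p{\left(r \right)} = \left(-10 + r\right) \left(-17 + r\right) \left(-1\right) = \left(-17 + r\right) \left(-10 + r\right) \left(-1\right) = - \left(-17 + r\right) \left(-10 + r\right)$)
$\left(-246 + p{\left(H{\left(5 \right)} \right)}\right) \left(-130\right) = \left(-246 - \left(170 + \left(\frac{3 + 5}{2 \cdot 5}\right)^{2} - \frac{27 \left(3 + 5\right)}{2 \cdot 5}\right)\right) \left(-130\right) = \left(-246 - \left(170 + \left(\frac{1}{2} \cdot \frac{1}{5} \cdot 8\right)^{2} - \frac{27}{2} \cdot \frac{1}{5} \cdot 8\right)\right) \left(-130\right) = \left(-246 - \frac{3726}{25}\right) \left(-130\right) = \left(- \frac{9876}{25}\right) \left(-130\right) = \frac{256776}{5}$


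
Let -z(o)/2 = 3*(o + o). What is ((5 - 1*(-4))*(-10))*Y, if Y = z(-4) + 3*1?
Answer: -4590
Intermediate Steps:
z(o) = -12*o (z(o) = -6*(o + o) = -6*2*o = -12*o)
Y = 51 (Y = -12*(-4) + 3*1 = 48 + 3 = 51)
((5 - 1*(-4))*(-10))*Y = ((5 - 1*(-4))*(-10))*51 = ((5 + 4)*(-10))*51 = (9*(-10))*51 = -90*51 = -4590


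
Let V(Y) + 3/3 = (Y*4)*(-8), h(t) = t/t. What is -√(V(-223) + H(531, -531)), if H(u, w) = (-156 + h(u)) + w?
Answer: -√6449 ≈ -80.306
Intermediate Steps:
h(t) = 1
V(Y) = -1 - 32*Y (V(Y) = -1 + (Y*4)*(-8) = -1 + (4*Y)*(-8) = -1 - 32*Y)
H(u, w) = -155 + w (H(u, w) = (-156 + 1) + w = -155 + w)
-√(V(-223) + H(531, -531)) = -√((-1 - 32*(-223)) + (-155 - 531)) = -√((-1 + 7136) - 686) = -√(7135 - 686) = -√6449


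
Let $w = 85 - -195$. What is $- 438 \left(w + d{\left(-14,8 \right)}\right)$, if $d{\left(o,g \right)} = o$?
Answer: $-116508$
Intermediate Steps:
$w = 280$ ($w = 85 + 195 = 280$)
$- 438 \left(w + d{\left(-14,8 \right)}\right) = - 438 \left(280 - 14\right) = \left(-438\right) 266 = -116508$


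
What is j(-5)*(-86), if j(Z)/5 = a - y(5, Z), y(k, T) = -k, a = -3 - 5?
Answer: 1290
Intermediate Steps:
a = -8
j(Z) = -15 (j(Z) = 5*(-8 - (-1)*5) = 5*(-8 - 1*(-5)) = 5*(-8 + 5) = 5*(-3) = -15)
j(-5)*(-86) = -15*(-86) = 1290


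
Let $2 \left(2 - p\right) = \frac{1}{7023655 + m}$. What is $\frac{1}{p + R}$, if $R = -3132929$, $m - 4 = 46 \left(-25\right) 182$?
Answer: $- \frac{13628718}{42697778597587} \approx -3.1919 \cdot 10^{-7}$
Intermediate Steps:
$m = -209296$ ($m = 4 + 46 \left(-25\right) 182 = 4 - 209300 = -209296$)
$p = \frac{27257435}{13628718}$ ($p = 2 - \frac{1}{2 \left(7023655 - 209296\right)} = 2 - \frac{1}{2 \cdot 6814359} = 2 - \frac{1}{13628718} = \frac{27257435}{13628718} \approx 2.0$)
$\frac{1}{p + R} = \frac{1}{\frac{27257435}{13628718} - 3132929} = \frac{1}{- \frac{42697778597587}{13628718}} = - \frac{13628718}{42697778597587}$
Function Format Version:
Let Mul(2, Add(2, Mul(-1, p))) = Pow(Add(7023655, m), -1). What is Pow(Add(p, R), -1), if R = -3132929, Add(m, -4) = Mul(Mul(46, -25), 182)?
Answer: Rational(-13628718, 42697778597587) ≈ -3.1919e-7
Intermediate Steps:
m = -209296 (m = Add(4, Mul(Mul(46, -25), 182)) = Add(4, Mul(-1150, 182)) = Add(4, -209300) = -209296)
p = Rational(27257435, 13628718) (p = Add(2, Mul(Rational(-1, 2), Pow(Add(7023655, -209296), -1))) = Add(2, Mul(Rational(-1, 2), Pow(6814359, -1))) = Add(2, Mul(Rational(-1, 2), Rational(1, 6814359))) = Add(2, Rational(-1, 13628718)) = Rational(27257435, 13628718) ≈ 2.0000)
Pow(Add(p, R), -1) = Pow(Add(Rational(27257435, 13628718), -3132929), -1) = Pow(Rational(-42697778597587, 13628718), -1) = Rational(-13628718, 42697778597587)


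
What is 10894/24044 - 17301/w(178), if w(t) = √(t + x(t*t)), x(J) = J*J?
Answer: 5447/12022 - 17301*√20487266/143410862 ≈ -0.092962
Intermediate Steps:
x(J) = J²
w(t) = √(t + t⁴) (w(t) = √(t + (t*t)²) = √(t + (t²)²) = √(t + t⁴))
10894/24044 - 17301/w(178) = 10894/24044 - 17301/√(178 + 178⁴) = 10894*(1/24044) - 17301/√(178 + 1003875856) = 5447/12022 - 17301*√20487266/143410862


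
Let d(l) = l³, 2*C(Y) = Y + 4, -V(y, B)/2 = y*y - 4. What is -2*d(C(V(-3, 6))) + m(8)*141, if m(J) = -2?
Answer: -228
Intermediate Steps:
V(y, B) = 8 - 2*y² (V(y, B) = -2*(y*y - 4) = -2*(y² - 4) = -2*(-4 + y²) = 8 - 2*y²)
C(Y) = 2 + Y/2 (C(Y) = (Y + 4)/2 = (4 + Y)/2 = 2 + Y/2)
-2*d(C(V(-3, 6))) + m(8)*141 = -2*(2 + (8 - 2*(-3)²)/2)³ - 2*141 = -2*(2 + (8 - 2*9)/2)³ - 282 = -2*(2 + (8 - 18)/2)³ - 282 = -2*(2 + (½)*(-10))³ - 282 = -2*(2 - 5)³ - 282 = -2*(-3)³ - 282 = -2*(-27) - 282 = 54 - 282 = -228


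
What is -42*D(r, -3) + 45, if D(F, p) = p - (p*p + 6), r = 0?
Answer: 801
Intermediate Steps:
D(F, p) = -6 + p - p**2 (D(F, p) = p - (p**2 + 6) = p - (6 + p**2) = p + (-6 - p**2) = -6 + p - p**2)
-42*D(r, -3) + 45 = -42*(-6 - 3 - 1*(-3)**2) + 45 = -42*(-6 - 3 - 1*9) + 45 = -42*(-6 - 3 - 9) + 45 = -42*(-18) + 45 = 756 + 45 = 801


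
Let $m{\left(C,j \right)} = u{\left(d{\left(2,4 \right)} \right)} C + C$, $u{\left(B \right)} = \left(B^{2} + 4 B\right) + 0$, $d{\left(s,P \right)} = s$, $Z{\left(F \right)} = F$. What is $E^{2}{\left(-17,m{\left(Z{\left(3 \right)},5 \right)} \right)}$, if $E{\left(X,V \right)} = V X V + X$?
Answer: $669463876$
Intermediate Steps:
$u{\left(B \right)} = B^{2} + 4 B$
$m{\left(C,j \right)} = 13 C$ ($m{\left(C,j \right)} = 2 \left(4 + 2\right) C + C = 2 \cdot 6 C + C = 12 C + C = 13 C$)
$E{\left(X,V \right)} = X + X V^{2}$ ($E{\left(X,V \right)} = X V^{2} + X = X + X V^{2}$)
$E^{2}{\left(-17,m{\left(Z{\left(3 \right)},5 \right)} \right)} = \left(- 17 \left(1 + \left(13 \cdot 3\right)^{2}\right)\right)^{2} = \left(- 17 \left(1 + 39^{2}\right)\right)^{2} = \left(- 17 \left(1 + 1521\right)\right)^{2} = \left(\left(-17\right) 1522\right)^{2} = \left(-25874\right)^{2} = 669463876$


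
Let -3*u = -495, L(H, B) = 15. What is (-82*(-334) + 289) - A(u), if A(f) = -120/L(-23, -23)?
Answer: 27685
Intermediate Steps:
u = 165 (u = -⅓*(-495) = 165)
A(f) = -8 (A(f) = -120/15 = -120*1/15 = -8)
(-82*(-334) + 289) - A(u) = (-82*(-334) + 289) - 1*(-8) = (27388 + 289) + 8 = 27677 + 8 = 27685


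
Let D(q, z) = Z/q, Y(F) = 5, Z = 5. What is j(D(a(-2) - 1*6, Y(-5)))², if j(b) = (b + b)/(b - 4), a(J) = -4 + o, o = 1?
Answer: 100/1681 ≈ 0.059488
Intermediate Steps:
a(J) = -3 (a(J) = -4 + 1 = -3)
D(q, z) = 5/q
j(b) = 2*b/(-4 + b) (j(b) = (2*b)/(-4 + b) = 2*b/(-4 + b))
j(D(a(-2) - 1*6, Y(-5)))² = (2*(5/(-3 - 1*6))/(-4 + 5/(-3 - 1*6)))² = (2*(5/(-3 - 6))/(-4 + 5/(-3 - 6)))² = (2*(5/(-9))/(-4 + 5/(-9)))² = (2*(5*(-⅑))/(-4 + 5*(-⅑)))² = (2*(-5/9)/(-4 - 5/9))² = (2*(-5/9)/(-41/9))² = (2*(-5/9)*(-9/41))² = (10/41)² = 100/1681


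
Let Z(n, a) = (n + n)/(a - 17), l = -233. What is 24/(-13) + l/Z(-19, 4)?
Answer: -40289/494 ≈ -81.557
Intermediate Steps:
Z(n, a) = 2*n/(-17 + a) (Z(n, a) = (2*n)/(-17 + a) = 2*n/(-17 + a))
24/(-13) + l/Z(-19, 4) = 24/(-13) - 233/(2*(-19)/(-17 + 4)) = 24*(-1/13) - 233/(2*(-19)/(-13)) = -24/13 - 233/(2*(-19)*(-1/13)) = -24/13 - 233/38/13 = -24/13 - 233*13/38 = -24/13 - 3029/38 = -40289/494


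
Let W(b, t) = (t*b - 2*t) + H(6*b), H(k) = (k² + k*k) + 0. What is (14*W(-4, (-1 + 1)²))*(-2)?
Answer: -32256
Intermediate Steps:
H(k) = 2*k² (H(k) = (k² + k²) + 0 = 2*k² + 0 = 2*k²)
W(b, t) = -2*t + 72*b² + b*t (W(b, t) = (t*b - 2*t) + 2*(6*b)² = (b*t - 2*t) + 2*(36*b²) = (-2*t + b*t) + 72*b² = -2*t + 72*b² + b*t)
(14*W(-4, (-1 + 1)²))*(-2) = (14*(-2*(-1 + 1)² + 72*(-4)² - 4*(-1 + 1)²))*(-2) = (14*(-2*0² + 72*16 - 4*0²))*(-2) = (14*(-2*0 + 1152 - 4*0))*(-2) = (14*(0 + 1152 + 0))*(-2) = (14*1152)*(-2) = 16128*(-2) = -32256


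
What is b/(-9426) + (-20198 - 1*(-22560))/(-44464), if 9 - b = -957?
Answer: -5434703/34926472 ≈ -0.15560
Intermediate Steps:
b = 966 (b = 9 - 1*(-957) = 9 + 957 = 966)
b/(-9426) + (-20198 - 1*(-22560))/(-44464) = 966/(-9426) + (-20198 - 1*(-22560))/(-44464) = 966*(-1/9426) + (-20198 + 22560)*(-1/44464) = -161/1571 + 2362*(-1/44464) = -161/1571 - 1181/22232 = -5434703/34926472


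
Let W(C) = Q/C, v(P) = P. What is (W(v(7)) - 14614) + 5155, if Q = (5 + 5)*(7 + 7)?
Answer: -9439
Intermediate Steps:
Q = 140 (Q = 10*14 = 140)
W(C) = 140/C
(W(v(7)) - 14614) + 5155 = (140/7 - 14614) + 5155 = (140*(1/7) - 14614) + 5155 = (20 - 14614) + 5155 = -14594 + 5155 = -9439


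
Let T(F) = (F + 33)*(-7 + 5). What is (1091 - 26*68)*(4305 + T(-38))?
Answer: -2921255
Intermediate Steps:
T(F) = -66 - 2*F (T(F) = (33 + F)*(-2) = -66 - 2*F)
(1091 - 26*68)*(4305 + T(-38)) = (1091 - 26*68)*(4305 + (-66 - 2*(-38))) = (1091 - 1768)*(4305 + (-66 + 76)) = -677*(4305 + 10) = -677*4315 = -2921255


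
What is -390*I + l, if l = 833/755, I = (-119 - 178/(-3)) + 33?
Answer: 7852833/755 ≈ 10401.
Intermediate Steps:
I = -80/3 (I = (-119 - 178*(-1/3)) + 33 = (-119 + 178/3) + 33 = -179/3 + 33 = -80/3 ≈ -26.667)
l = 833/755 (l = 833*(1/755) = 833/755 ≈ 1.1033)
-390*I + l = -390*(-80/3) + 833/755 = 10400 + 833/755 = 7852833/755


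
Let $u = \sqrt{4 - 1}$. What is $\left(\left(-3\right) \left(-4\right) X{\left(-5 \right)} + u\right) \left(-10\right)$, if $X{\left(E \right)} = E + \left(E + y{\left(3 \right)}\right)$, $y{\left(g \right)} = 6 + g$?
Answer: $120 - 10 \sqrt{3} \approx 102.68$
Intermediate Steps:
$X{\left(E \right)} = 9 + 2 E$ ($X{\left(E \right)} = E + \left(E + \left(6 + 3\right)\right) = E + \left(E + 9\right) = E + \left(9 + E\right) = 9 + 2 E$)
$u = \sqrt{3} \approx 1.732$
$\left(\left(-3\right) \left(-4\right) X{\left(-5 \right)} + u\right) \left(-10\right) = \left(\left(-3\right) \left(-4\right) \left(9 + 2 \left(-5\right)\right) + \sqrt{3}\right) \left(-10\right) = \left(12 \left(9 - 10\right) + \sqrt{3}\right) \left(-10\right) = \left(12 \left(-1\right) + \sqrt{3}\right) \left(-10\right) = \left(-12 + \sqrt{3}\right) \left(-10\right) = 120 - 10 \sqrt{3}$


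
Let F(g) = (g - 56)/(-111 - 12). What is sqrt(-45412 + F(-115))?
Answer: I*sqrt(76335235)/41 ≈ 213.1*I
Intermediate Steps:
F(g) = 56/123 - g/123 (F(g) = (-56 + g)/(-123) = (-56 + g)*(-1/123) = 56/123 - g/123)
sqrt(-45412 + F(-115)) = sqrt(-45412 + (56/123 - 1/123*(-115))) = sqrt(-45412 + (56/123 + 115/123)) = sqrt(-45412 + 57/41) = sqrt(-1861835/41) = I*sqrt(76335235)/41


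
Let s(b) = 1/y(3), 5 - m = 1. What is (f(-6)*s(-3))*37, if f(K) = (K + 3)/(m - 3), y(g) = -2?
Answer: 111/2 ≈ 55.500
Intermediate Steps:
m = 4 (m = 5 - 1*1 = 5 - 1 = 4)
f(K) = 3 + K (f(K) = (K + 3)/(4 - 3) = (3 + K)/1 = (3 + K)*1 = 3 + K)
s(b) = -½ (s(b) = 1/(-2) = -½)
(f(-6)*s(-3))*37 = ((3 - 6)*(-½))*37 = -3*(-½)*37 = (3/2)*37 = 111/2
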